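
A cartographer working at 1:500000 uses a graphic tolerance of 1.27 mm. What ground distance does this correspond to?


ground = 1.27 mm * 500000 / 1000 = 635.0 m

635.0 m


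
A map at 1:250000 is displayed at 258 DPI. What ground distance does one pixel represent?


pixel_cm = 2.54 / 258 ≈ 0.009845 cm
ground = pixel_cm * 250000 / 100 = 2.54 * 250000 / (258 * 100) = 635000 / 25800 ≈ 24.61 m

24.61 m


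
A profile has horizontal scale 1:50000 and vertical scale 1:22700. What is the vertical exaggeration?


VE = horizontal_scale / vertical_scale = 50000 / 22700 ≈ 2.2

2.2x


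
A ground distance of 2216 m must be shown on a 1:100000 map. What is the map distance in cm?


map_cm = 2216 * 100 / 100000 = 2.216 cm ≈ 2.22 cm

2.22 cm


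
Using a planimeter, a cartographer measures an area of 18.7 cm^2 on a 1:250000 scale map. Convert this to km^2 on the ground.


ground_area = 18.7 * (250000/100)^2 = 116875000.0 m^2 = 116.875 km^2

116.875 km^2


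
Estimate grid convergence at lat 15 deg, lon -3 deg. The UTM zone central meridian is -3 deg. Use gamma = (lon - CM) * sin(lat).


gamma = (-3 - -3) * sin(15) = 0 * 0.258819 = 0.0 degrees

0.0 degrees


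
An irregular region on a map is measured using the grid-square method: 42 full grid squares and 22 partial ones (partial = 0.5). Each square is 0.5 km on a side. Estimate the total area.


effective squares = 42 + 22 * 0.5 = 53.0
area = 53.0 * 0.25 = 13.25 km^2

13.25 km^2


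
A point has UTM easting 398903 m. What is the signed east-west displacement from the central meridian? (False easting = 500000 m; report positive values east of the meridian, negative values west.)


displacement = 398903 - 500000 = -101097 m

-101097 m


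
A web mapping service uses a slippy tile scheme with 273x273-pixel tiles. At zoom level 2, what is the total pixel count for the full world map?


tiles per axis = 2^2 = 4
total tiles = 4^2 = 16
pixels per axis = 4 * 273 = 1092
total pixels = 1092^2 = 1192464

1192464 pixels


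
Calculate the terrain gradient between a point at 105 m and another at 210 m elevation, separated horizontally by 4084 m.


gradient = (210 - 105) / 4084 = 105 / 4084 = 0.0257

0.0257


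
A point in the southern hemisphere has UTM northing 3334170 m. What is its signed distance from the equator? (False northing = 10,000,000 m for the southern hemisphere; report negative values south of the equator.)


For southern: actual = 3334170 - 10000000 = -6665830 m

-6665830 m


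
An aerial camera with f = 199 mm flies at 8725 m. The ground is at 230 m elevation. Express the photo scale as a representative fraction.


scale = f / (H - h) = 199 mm / 8495 m = 199 / 8495000 = 1:42688

1:42688


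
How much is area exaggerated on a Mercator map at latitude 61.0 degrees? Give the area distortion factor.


area_distortion = 1/cos^2(61.0) = 4.255

4.255


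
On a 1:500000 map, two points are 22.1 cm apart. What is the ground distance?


ground = 22.1 cm * 500000 / 100 = 110500.0 m = 110.5 km

110.5 km


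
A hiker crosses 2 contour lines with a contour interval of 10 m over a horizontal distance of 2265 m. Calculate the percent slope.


elevation change = 2 * 10 = 20 m
slope = 20 / 2265 * 100 = 0.9%

0.9%


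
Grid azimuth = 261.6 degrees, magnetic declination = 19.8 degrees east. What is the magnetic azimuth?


magnetic azimuth = grid azimuth - declination (east +ve)
mag_az = 261.6 - 19.8 = 241.8 degrees

241.8 degrees


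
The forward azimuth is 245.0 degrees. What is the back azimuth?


back azimuth = (245.0 + 180) mod 360 = 65.0 degrees

65.0 degrees


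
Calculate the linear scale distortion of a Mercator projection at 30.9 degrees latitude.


SF = 1 / cos(30.9) = 1 / 0.858065 = 1.165

1.165


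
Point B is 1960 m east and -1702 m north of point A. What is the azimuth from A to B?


az = atan2(1960, -1702) = 131.0 deg
adjusted to 0-360: 131.0 degrees

131.0 degrees


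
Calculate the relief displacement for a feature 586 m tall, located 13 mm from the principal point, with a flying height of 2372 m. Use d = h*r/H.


d = h * r / H = 586 * 13 / 2372 = 3.21 mm

3.21 mm


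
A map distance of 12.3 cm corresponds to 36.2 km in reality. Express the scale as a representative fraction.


ground = 36.2 km = 3620000 cm; RF denominator = ground / map = 3620000 / 12.3 ≈ 294309; RF = 1:294309

1:294309


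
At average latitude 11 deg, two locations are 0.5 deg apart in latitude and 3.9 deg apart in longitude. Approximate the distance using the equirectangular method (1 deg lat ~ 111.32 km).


dlat_km = 0.5 * 111.32 = 55.66
dlon_km = 3.9 * 111.32 * cos(11) ≈ 426.171
dist = sqrt(55.66^2 + 426.171^2) ≈ 429.8 km

429.8 km


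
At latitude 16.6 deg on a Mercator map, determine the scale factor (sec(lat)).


SF = 1 / cos(16.6) = 1 / 0.958323 = 1.043

1.043


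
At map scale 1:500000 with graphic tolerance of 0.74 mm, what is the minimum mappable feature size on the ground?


ground = 0.74 mm * 500000 / 1000 = 370.0 m

370.0 m


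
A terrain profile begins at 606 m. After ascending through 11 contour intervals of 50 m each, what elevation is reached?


elevation = 606 + 11 * 50 = 1156 m

1156 m


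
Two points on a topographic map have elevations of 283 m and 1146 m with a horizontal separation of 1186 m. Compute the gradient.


gradient = (1146 - 283) / 1186 = 863 / 1186 = 0.7277

0.7277


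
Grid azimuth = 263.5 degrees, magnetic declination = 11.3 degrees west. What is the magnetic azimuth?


magnetic azimuth = grid azimuth - declination (east +ve)
mag_az = 263.5 - -11.3 = 274.8 degrees

274.8 degrees


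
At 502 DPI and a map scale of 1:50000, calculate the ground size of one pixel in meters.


pixel_cm = 2.54 / 502 ≈ 0.00506 cm
ground = pixel_cm * 50000 / 100 = 2.54 * 50000 / (502 * 100) = 127000 / 50200 ≈ 2.53 m

2.53 m


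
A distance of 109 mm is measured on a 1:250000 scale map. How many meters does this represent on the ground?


ground = 109 mm * 250000 / 1000 = 27250.0 m

27250.0 m


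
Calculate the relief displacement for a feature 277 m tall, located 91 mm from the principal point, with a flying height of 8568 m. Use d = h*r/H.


d = h * r / H = 277 * 91 / 8568 = 2.94 mm

2.94 mm


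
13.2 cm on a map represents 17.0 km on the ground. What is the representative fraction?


ground = 17.0 km = 1700000 cm; RF denominator = ground / map = 1700000 / 13.2 ≈ 128788; RF = 1:128788

1:128788


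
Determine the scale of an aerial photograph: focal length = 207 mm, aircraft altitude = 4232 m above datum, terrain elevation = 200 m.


scale = f / (H - h) = 207 mm / 4032 m = 207 / 4032000 = 1:19478

1:19478


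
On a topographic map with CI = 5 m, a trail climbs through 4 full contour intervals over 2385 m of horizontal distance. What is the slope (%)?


elevation change = 4 * 5 = 20 m
slope = 20 / 2385 * 100 = 0.8%

0.8%


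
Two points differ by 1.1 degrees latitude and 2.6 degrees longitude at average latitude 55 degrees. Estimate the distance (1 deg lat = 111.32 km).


dlat_km = 1.1 * 111.32 = 122.452
dlon_km = 2.6 * 111.32 * cos(55) ≈ 166.011
dist = sqrt(122.452^2 + 166.011^2) ≈ 206.3 km

206.3 km


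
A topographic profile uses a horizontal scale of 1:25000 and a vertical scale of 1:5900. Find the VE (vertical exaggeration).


VE = horizontal_scale / vertical_scale = 25000 / 5900 ≈ 4.2

4.2x


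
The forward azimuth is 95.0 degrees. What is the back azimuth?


back azimuth = (95.0 + 180) mod 360 = 275.0 degrees

275.0 degrees


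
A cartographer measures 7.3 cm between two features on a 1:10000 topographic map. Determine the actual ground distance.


ground = 7.3 cm * 10000 / 100 = 730.0 m

730.0 m


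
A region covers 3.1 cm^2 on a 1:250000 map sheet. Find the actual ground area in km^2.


ground_area = 3.1 * (250000/100)^2 = 19375000.0 m^2 = 19.375 km^2

19.375 km^2


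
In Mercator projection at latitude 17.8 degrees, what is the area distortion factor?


area_distortion = 1/cos^2(17.8) = 1.103

1.103


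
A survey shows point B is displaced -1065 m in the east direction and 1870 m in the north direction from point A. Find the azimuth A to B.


az = atan2(-1065, 1870) = -29.7 deg
adjusted to 0-360: 330.3 degrees

330.3 degrees


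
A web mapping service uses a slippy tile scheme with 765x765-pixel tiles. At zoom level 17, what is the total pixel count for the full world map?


tiles per axis = 2^17 = 131072
total tiles = 131072^2 = 17179869184
pixels per axis = 131072 * 765 = 100270080
total pixels = 100270080^2 = 10054088943206400

10054088943206400 pixels


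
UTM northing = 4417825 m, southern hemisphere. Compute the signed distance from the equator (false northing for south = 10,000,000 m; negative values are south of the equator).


For southern: actual = 4417825 - 10000000 = -5582175 m

-5582175 m


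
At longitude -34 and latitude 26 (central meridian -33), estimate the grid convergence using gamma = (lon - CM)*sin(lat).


gamma = (-34 - -33) * sin(26) = -1 * 0.438371 = -0.438 degrees

-0.438 degrees


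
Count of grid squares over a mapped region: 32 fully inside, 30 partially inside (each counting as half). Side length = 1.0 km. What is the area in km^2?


effective squares = 32 + 30 * 0.5 = 47.0
area = 47.0 * 1.0 = 47.0 km^2

47.0 km^2


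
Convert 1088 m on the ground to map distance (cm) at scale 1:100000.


map_cm = 1088 * 100 / 100000 = 1.088 cm ≈ 1.09 cm

1.09 cm


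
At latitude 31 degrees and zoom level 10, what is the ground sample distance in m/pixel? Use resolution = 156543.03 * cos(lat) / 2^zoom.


res = 156543.03 * cos(31) / 2^10 = 156543.03 * 0.8571673 / 1024 = 131.04 m/pixel

131.04 m/pixel


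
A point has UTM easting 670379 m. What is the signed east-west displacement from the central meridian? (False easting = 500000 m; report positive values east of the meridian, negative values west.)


displacement = 670379 - 500000 = 170379 m

170379 m


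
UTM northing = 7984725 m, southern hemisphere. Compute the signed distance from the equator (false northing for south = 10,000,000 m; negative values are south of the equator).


For southern: actual = 7984725 - 10000000 = -2015275 m

-2015275 m


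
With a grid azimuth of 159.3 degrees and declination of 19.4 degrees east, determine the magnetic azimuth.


magnetic azimuth = grid azimuth - declination (east +ve)
mag_az = 159.3 - 19.4 = 139.9 degrees

139.9 degrees


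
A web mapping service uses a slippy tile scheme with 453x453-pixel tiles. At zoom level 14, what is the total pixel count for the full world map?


tiles per axis = 2^14 = 16384
total tiles = 16384^2 = 268435456
pixels per axis = 16384 * 453 = 7421952
total pixels = 7421952^2 = 55085371490304

55085371490304 pixels


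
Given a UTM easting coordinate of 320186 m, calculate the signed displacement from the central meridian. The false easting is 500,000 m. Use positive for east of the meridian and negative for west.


displacement = 320186 - 500000 = -179814 m

-179814 m


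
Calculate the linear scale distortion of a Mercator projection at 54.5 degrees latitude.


SF = 1 / cos(54.5) = 1 / 0.580703 = 1.722

1.722


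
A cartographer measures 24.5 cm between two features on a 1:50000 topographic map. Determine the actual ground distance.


ground = 24.5 cm * 50000 / 100 = 12250.0 m = 12.25 km

12.25 km


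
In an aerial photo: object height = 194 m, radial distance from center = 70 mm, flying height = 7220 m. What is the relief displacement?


d = h * r / H = 194 * 70 / 7220 = 1.88 mm

1.88 mm


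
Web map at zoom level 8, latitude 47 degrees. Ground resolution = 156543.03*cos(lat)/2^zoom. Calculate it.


res = 156543.03 * cos(47) / 2^8 = 156543.03 * 0.68199836 / 256 = 417.04 m/pixel

417.04 m/pixel


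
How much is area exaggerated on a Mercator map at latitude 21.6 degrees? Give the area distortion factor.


area_distortion = 1/cos^2(21.6) = 1.157

1.157


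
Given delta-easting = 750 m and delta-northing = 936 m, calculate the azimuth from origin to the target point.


az = atan2(750, 936) = 38.7 deg
adjusted to 0-360: 38.7 degrees

38.7 degrees


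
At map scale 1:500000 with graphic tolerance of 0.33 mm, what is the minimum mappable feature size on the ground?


ground = 0.33 mm * 500000 / 1000 = 165.0 m

165.0 m


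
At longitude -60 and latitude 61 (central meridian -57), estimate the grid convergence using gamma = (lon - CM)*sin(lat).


gamma = (-60 - -57) * sin(61) = -3 * 0.87462 = -2.624 degrees

-2.624 degrees


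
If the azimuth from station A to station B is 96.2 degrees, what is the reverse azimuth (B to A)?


back azimuth = (96.2 + 180) mod 360 = 276.2 degrees

276.2 degrees


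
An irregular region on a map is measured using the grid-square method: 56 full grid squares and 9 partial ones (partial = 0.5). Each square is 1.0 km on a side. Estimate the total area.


effective squares = 56 + 9 * 0.5 = 60.5
area = 60.5 * 1.0 = 60.5 km^2

60.5 km^2


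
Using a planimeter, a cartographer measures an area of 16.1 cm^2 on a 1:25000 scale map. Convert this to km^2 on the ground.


ground_area = 16.1 * (25000/100)^2 = 1006250.0 m^2 = 1.00625 km^2 ≈ 1.006 km^2

1.006 km^2


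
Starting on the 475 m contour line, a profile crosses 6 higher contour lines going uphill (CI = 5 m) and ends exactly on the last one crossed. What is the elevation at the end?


elevation = 475 + 6 * 5 = 505 m

505 m


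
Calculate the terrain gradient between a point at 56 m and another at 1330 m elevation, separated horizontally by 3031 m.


gradient = (1330 - 56) / 3031 = 1274 / 3031 = 0.4203

0.4203


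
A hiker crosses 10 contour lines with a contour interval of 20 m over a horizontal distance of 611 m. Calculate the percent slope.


elevation change = 10 * 20 = 200 m
slope = 200 / 611 * 100 = 32.7%

32.7%


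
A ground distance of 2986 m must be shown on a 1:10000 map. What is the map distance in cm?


map_cm = 2986 * 100 / 10000 = 29.86 cm

29.86 cm


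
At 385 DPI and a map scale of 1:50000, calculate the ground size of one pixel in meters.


pixel_cm = 2.54 / 385 ≈ 0.006597 cm
ground = pixel_cm * 50000 / 100 = 2.54 * 50000 / (385 * 100) = 127000 / 38500 ≈ 3.3 m

3.3 m


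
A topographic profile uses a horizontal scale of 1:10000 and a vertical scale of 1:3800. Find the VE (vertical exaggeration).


VE = horizontal_scale / vertical_scale = 10000 / 3800 ≈ 2.6

2.6x


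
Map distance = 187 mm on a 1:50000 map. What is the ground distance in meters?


ground = 187 mm * 50000 / 1000 = 9350.0 m

9350.0 m


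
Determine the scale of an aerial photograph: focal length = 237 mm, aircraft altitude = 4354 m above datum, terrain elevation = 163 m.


scale = f / (H - h) = 237 mm / 4191 m = 237 / 4191000 = 1:17684

1:17684


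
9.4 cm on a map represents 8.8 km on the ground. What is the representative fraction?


ground = 8.8 km = 880000 cm; RF denominator = ground / map = 880000 / 9.4 ≈ 93617; RF = 1:93617

1:93617


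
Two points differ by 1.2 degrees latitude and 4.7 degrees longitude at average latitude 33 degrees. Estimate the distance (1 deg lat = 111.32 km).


dlat_km = 1.2 * 111.32 = 133.584
dlon_km = 4.7 * 111.32 * cos(33) ≈ 438.796
dist = sqrt(133.584^2 + 438.796^2) ≈ 458.7 km

458.7 km


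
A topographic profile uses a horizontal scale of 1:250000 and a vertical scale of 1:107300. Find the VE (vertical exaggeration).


VE = horizontal_scale / vertical_scale = 250000 / 107300 ≈ 2.3

2.3x


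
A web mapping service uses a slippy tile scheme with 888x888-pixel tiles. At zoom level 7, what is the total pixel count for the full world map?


tiles per axis = 2^7 = 128
total tiles = 128^2 = 16384
pixels per axis = 128 * 888 = 113664
total pixels = 113664^2 = 12919504896

12919504896 pixels


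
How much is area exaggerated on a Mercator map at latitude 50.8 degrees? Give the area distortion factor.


area_distortion = 1/cos^2(50.8) = 2.503

2.503


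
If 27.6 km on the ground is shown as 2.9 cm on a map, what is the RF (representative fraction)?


ground = 27.6 km = 2760000 cm; RF denominator = ground / map = 2760000 / 2.9 ≈ 951724; RF = 1:951724

1:951724


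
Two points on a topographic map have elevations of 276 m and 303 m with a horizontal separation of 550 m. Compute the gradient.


gradient = (303 - 276) / 550 = 27 / 550 = 0.0491

0.0491


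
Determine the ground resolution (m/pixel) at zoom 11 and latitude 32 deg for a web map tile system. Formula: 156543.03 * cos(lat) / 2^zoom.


res = 156543.03 * cos(32) / 2^11 = 156543.03 * 0.8480481 / 2048 = 64.82 m/pixel

64.82 m/pixel


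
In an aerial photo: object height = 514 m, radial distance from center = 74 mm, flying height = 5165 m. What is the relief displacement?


d = h * r / H = 514 * 74 / 5165 = 7.36 mm

7.36 mm


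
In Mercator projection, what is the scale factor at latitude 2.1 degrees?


SF = 1 / cos(2.1) = 1 / 0.999328 = 1.001

1.001


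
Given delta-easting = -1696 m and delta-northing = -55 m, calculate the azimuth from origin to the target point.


az = atan2(-1696, -55) = -91.9 deg
adjusted to 0-360: 268.1 degrees

268.1 degrees


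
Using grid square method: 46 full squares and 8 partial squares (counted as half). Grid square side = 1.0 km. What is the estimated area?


effective squares = 46 + 8 * 0.5 = 50.0
area = 50.0 * 1.0 = 50.0 km^2

50.0 km^2


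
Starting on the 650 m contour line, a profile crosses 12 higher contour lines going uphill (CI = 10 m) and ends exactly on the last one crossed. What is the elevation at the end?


elevation = 650 + 12 * 10 = 770 m

770 m


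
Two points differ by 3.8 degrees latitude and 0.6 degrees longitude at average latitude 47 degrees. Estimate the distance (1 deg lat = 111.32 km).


dlat_km = 3.8 * 111.32 = 423.016
dlon_km = 0.6 * 111.32 * cos(47) ≈ 45.552
dist = sqrt(423.016^2 + 45.552^2) ≈ 425.5 km

425.5 km


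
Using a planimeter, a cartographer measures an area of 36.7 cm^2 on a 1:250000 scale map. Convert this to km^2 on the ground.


ground_area = 36.7 * (250000/100)^2 = 229375000.0 m^2 = 229.375 km^2

229.375 km^2


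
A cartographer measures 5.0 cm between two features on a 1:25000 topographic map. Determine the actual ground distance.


ground = 5.0 cm * 25000 / 100 = 1250.0 m = 1.25 km

1.25 km


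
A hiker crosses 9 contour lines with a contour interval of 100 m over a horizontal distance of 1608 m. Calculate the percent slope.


elevation change = 9 * 100 = 900 m
slope = 900 / 1608 * 100 = 56.0%

56.0%


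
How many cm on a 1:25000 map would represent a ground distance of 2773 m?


map_cm = 2773 * 100 / 25000 = 11.092 cm ≈ 11.09 cm

11.09 cm


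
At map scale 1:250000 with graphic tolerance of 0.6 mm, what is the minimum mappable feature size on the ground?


ground = 0.6 mm * 250000 / 1000 = 150.0 m

150.0 m


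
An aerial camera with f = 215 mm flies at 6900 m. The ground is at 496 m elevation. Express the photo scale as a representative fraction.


scale = f / (H - h) = 215 mm / 6404 m = 215 / 6404000 = 1:29786

1:29786


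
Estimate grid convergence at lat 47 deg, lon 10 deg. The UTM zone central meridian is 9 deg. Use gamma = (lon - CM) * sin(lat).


gamma = (10 - 9) * sin(47) = 1 * 0.731354 = 0.731 degrees

0.731 degrees


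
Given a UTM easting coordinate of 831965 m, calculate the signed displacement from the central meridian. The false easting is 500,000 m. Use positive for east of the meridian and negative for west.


displacement = 831965 - 500000 = 331965 m

331965 m


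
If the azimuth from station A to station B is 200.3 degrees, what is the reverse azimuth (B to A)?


back azimuth = (200.3 + 180) mod 360 = 20.3 degrees

20.3 degrees


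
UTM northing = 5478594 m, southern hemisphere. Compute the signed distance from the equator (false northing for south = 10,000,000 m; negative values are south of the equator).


For southern: actual = 5478594 - 10000000 = -4521406 m

-4521406 m


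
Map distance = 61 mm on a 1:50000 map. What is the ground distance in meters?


ground = 61 mm * 50000 / 1000 = 3050.0 m

3050.0 m


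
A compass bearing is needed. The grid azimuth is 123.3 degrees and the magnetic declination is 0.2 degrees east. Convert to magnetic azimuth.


magnetic azimuth = grid azimuth - declination (east +ve)
mag_az = 123.3 - 0.2 = 123.1 degrees

123.1 degrees


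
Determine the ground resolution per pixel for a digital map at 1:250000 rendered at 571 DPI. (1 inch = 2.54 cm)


pixel_cm = 2.54 / 571 ≈ 0.004448 cm
ground = pixel_cm * 250000 / 100 = 2.54 * 250000 / (571 * 100) = 635000 / 57100 ≈ 11.12 m

11.12 m


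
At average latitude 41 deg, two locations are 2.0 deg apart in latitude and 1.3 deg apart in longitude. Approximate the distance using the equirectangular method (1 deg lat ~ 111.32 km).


dlat_km = 2.0 * 111.32 = 222.64
dlon_km = 1.3 * 111.32 * cos(41) ≈ 109.219
dist = sqrt(222.64^2 + 109.219^2) ≈ 248.0 km

248.0 km


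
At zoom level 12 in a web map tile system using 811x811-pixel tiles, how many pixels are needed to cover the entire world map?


tiles per axis = 2^12 = 4096
total tiles = 4096^2 = 16777216
pixels per axis = 4096 * 811 = 3321856
total pixels = 3321856^2 = 11034727284736

11034727284736 pixels


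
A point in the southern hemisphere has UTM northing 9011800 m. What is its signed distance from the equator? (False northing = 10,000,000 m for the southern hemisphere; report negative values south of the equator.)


For southern: actual = 9011800 - 10000000 = -988200 m

-988200 m


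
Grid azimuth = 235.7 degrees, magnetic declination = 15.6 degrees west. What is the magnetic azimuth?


magnetic azimuth = grid azimuth - declination (east +ve)
mag_az = 235.7 - -15.6 = 251.3 degrees

251.3 degrees


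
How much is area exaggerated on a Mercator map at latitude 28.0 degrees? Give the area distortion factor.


area_distortion = 1/cos^2(28.0) = 1.283

1.283


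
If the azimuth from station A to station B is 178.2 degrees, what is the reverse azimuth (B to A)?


back azimuth = (178.2 + 180) mod 360 = 358.2 degrees

358.2 degrees


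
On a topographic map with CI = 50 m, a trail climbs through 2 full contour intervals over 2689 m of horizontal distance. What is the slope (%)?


elevation change = 2 * 50 = 100 m
slope = 100 / 2689 * 100 = 3.7%

3.7%


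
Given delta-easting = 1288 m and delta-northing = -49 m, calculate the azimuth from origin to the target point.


az = atan2(1288, -49) = 92.2 deg
adjusted to 0-360: 92.2 degrees

92.2 degrees


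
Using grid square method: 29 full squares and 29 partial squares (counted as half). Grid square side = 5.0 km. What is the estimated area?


effective squares = 29 + 29 * 0.5 = 43.5
area = 43.5 * 25.0 = 1087.5 km^2

1087.5 km^2


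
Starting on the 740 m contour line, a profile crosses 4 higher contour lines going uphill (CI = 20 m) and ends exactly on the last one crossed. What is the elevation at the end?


elevation = 740 + 4 * 20 = 820 m

820 m


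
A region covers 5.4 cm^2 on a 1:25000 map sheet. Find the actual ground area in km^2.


ground_area = 5.4 * (25000/100)^2 = 337500.0 m^2 = 0.3375 km^2 ≈ 0.338 km^2

0.338 km^2


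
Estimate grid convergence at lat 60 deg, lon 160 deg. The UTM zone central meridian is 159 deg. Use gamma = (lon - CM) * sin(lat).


gamma = (160 - 159) * sin(60) = 1 * 0.866025 = 0.866 degrees

0.866 degrees


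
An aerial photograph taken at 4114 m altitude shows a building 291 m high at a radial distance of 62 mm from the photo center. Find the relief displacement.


d = h * r / H = 291 * 62 / 4114 = 4.39 mm

4.39 mm


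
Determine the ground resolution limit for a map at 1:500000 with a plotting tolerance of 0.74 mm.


ground = 0.74 mm * 500000 / 1000 = 370.0 m

370.0 m


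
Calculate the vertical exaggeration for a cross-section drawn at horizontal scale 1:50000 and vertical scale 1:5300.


VE = horizontal_scale / vertical_scale = 50000 / 5300 ≈ 9.4

9.4x


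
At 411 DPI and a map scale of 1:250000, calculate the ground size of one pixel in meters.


pixel_cm = 2.54 / 411 ≈ 0.00618 cm
ground = pixel_cm * 250000 / 100 = 2.54 * 250000 / (411 * 100) = 635000 / 41100 ≈ 15.45 m

15.45 m


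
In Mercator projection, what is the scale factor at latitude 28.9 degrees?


SF = 1 / cos(28.9) = 1 / 0.875465 = 1.142

1.142


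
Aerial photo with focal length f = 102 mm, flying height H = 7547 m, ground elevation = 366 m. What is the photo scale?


scale = f / (H - h) = 102 mm / 7181 m = 102 / 7181000 = 1:70402

1:70402


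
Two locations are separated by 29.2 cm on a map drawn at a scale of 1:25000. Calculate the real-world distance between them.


ground = 29.2 cm * 25000 / 100 = 7300.0 m = 7.3 km

7.3 km


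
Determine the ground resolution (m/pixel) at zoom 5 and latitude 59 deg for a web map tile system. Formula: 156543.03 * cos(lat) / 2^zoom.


res = 156543.03 * cos(59) / 2^5 = 156543.03 * 0.51503807 / 32 = 2519.55 m/pixel

2519.55 m/pixel


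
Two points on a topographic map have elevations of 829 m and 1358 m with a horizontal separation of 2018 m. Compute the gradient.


gradient = (1358 - 829) / 2018 = 529 / 2018 = 0.2621

0.2621


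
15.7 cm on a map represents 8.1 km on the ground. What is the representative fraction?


ground = 8.1 km = 810000 cm; RF denominator = ground / map = 810000 / 15.7 ≈ 51592; RF = 1:51592

1:51592


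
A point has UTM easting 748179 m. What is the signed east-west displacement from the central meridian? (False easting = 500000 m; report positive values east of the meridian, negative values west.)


displacement = 748179 - 500000 = 248179 m

248179 m


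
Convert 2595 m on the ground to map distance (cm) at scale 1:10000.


map_cm = 2595 * 100 / 10000 = 25.95 cm

25.95 cm


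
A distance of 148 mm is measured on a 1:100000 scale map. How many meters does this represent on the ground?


ground = 148 mm * 100000 / 1000 = 14800.0 m

14800.0 m


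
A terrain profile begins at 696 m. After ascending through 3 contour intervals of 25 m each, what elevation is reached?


elevation = 696 + 3 * 25 = 771 m

771 m


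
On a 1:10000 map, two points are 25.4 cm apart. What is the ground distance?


ground = 25.4 cm * 10000 / 100 = 2540.0 m = 2.54 km

2.54 km


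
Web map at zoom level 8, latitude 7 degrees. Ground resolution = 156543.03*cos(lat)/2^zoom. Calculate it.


res = 156543.03 * cos(7) / 2^8 = 156543.03 * 0.99254615 / 256 = 606.94 m/pixel

606.94 m/pixel


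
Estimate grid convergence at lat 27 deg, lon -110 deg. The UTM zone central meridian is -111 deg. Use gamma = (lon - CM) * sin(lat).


gamma = (-110 - -111) * sin(27) = 1 * 0.45399 = 0.454 degrees

0.454 degrees


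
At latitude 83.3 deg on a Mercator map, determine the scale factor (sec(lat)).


SF = 1 / cos(83.3) = 1 / 0.116671 = 8.571

8.571


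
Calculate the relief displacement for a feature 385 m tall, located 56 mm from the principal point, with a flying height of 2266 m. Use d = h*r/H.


d = h * r / H = 385 * 56 / 2266 = 9.51 mm

9.51 mm


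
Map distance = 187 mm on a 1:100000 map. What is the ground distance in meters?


ground = 187 mm * 100000 / 1000 = 18700.0 m

18700.0 m


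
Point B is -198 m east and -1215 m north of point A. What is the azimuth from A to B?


az = atan2(-198, -1215) = -170.7 deg
adjusted to 0-360: 189.3 degrees

189.3 degrees


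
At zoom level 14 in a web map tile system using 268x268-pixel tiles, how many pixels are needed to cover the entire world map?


tiles per axis = 2^14 = 16384
total tiles = 16384^2 = 268435456
pixels per axis = 16384 * 268 = 4390912
total pixels = 4390912^2 = 19280108191744

19280108191744 pixels


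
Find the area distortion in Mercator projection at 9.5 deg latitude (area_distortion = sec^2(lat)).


area_distortion = 1/cos^2(9.5) = 1.028

1.028


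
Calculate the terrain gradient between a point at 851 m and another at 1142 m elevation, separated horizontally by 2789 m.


gradient = (1142 - 851) / 2789 = 291 / 2789 = 0.1043

0.1043


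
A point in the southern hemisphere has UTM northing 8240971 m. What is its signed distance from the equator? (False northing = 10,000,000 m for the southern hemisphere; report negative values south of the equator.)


For southern: actual = 8240971 - 10000000 = -1759029 m

-1759029 m


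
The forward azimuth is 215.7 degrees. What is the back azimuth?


back azimuth = (215.7 + 180) mod 360 = 35.7 degrees

35.7 degrees


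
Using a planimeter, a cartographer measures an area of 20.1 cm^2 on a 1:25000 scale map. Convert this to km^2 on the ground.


ground_area = 20.1 * (25000/100)^2 = 1256250.0 m^2 = 1.25625 km^2 ≈ 1.256 km^2

1.256 km^2


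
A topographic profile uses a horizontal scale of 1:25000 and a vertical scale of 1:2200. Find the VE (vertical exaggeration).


VE = horizontal_scale / vertical_scale = 25000 / 2200 ≈ 11.4

11.4x


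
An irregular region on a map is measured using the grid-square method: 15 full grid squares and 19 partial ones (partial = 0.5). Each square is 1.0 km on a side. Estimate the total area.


effective squares = 15 + 19 * 0.5 = 24.5
area = 24.5 * 1.0 = 24.5 km^2

24.5 km^2


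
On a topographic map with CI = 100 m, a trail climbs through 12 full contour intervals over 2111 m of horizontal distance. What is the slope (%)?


elevation change = 12 * 100 = 1200 m
slope = 1200 / 2111 * 100 = 56.8%

56.8%


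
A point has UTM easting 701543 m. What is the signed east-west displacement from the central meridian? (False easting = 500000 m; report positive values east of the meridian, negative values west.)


displacement = 701543 - 500000 = 201543 m

201543 m


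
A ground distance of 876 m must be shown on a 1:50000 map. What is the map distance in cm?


map_cm = 876 * 100 / 50000 = 1.752 cm ≈ 1.75 cm

1.75 cm


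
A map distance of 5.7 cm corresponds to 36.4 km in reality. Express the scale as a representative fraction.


ground = 36.4 km = 3640000 cm; RF denominator = ground / map = 3640000 / 5.7 ≈ 638596; RF = 1:638596

1:638596


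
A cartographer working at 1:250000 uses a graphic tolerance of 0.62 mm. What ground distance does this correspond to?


ground = 0.62 mm * 250000 / 1000 = 155.0 m

155.0 m


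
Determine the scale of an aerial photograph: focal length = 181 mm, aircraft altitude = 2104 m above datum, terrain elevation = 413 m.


scale = f / (H - h) = 181 mm / 1691 m = 181 / 1691000 = 1:9343

1:9343


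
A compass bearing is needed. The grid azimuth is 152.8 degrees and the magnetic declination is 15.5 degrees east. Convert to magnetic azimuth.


magnetic azimuth = grid azimuth - declination (east +ve)
mag_az = 152.8 - 15.5 = 137.3 degrees

137.3 degrees


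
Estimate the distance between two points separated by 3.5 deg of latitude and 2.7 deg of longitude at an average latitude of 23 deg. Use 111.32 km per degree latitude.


dlat_km = 3.5 * 111.32 = 389.62
dlon_km = 2.7 * 111.32 * cos(23) ≈ 276.671
dist = sqrt(389.62^2 + 276.671^2) ≈ 477.9 km

477.9 km


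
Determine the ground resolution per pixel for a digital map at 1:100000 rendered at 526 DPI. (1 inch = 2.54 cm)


pixel_cm = 2.54 / 526 ≈ 0.004829 cm
ground = pixel_cm * 100000 / 100 = 2.54 * 100000 / (526 * 100) = 254000 / 52600 ≈ 4.83 m

4.83 m


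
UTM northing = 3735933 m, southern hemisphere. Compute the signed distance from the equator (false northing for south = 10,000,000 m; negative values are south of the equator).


For southern: actual = 3735933 - 10000000 = -6264067 m

-6264067 m


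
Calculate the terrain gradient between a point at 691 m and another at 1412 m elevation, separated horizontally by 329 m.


gradient = (1412 - 691) / 329 = 721 / 329 = 2.1915

2.1915


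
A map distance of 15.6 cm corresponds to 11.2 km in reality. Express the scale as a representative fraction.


ground = 11.2 km = 1120000 cm; RF denominator = ground / map = 1120000 / 15.6 ≈ 71795; RF = 1:71795

1:71795


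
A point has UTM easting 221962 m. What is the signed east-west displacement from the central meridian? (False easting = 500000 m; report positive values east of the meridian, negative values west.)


displacement = 221962 - 500000 = -278038 m

-278038 m


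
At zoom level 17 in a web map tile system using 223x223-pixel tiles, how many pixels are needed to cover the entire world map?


tiles per axis = 2^17 = 131072
total tiles = 131072^2 = 17179869184
pixels per axis = 131072 * 223 = 29229056
total pixels = 29229056^2 = 854337714651136

854337714651136 pixels


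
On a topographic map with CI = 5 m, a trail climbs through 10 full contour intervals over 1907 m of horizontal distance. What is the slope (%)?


elevation change = 10 * 5 = 50 m
slope = 50 / 1907 * 100 = 2.6%

2.6%


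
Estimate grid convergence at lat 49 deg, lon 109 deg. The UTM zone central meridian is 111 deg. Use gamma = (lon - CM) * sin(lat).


gamma = (109 - 111) * sin(49) = -2 * 0.75471 = -1.509 degrees

-1.509 degrees


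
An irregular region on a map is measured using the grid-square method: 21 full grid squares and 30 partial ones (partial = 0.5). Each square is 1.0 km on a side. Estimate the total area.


effective squares = 21 + 30 * 0.5 = 36.0
area = 36.0 * 1.0 = 36.0 km^2

36.0 km^2


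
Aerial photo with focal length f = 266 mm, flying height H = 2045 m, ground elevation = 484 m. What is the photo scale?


scale = f / (H - h) = 266 mm / 1561 m = 266 / 1561000 = 1:5868

1:5868


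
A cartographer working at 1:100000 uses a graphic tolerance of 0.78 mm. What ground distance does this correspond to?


ground = 0.78 mm * 100000 / 1000 = 78.0 m

78.0 m


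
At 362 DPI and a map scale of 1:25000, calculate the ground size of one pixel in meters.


pixel_cm = 2.54 / 362 ≈ 0.007017 cm
ground = pixel_cm * 25000 / 100 = 2.54 * 25000 / (362 * 100) = 63500 / 36200 ≈ 1.75 m

1.75 m


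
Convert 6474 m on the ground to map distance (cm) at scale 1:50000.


map_cm = 6474 * 100 / 50000 = 12.948 cm ≈ 12.95 cm

12.95 cm


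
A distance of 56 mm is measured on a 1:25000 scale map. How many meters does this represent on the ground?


ground = 56 mm * 25000 / 1000 = 1400.0 m

1400.0 m


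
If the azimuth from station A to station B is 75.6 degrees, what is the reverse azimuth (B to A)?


back azimuth = (75.6 + 180) mod 360 = 255.6 degrees

255.6 degrees


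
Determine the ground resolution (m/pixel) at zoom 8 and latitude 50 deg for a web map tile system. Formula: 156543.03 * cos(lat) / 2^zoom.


res = 156543.03 * cos(50) / 2^8 = 156543.03 * 0.64278761 / 256 = 393.06 m/pixel

393.06 m/pixel


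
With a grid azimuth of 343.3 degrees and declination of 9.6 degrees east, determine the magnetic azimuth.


magnetic azimuth = grid azimuth - declination (east +ve)
mag_az = 343.3 - 9.6 = 333.7 degrees

333.7 degrees


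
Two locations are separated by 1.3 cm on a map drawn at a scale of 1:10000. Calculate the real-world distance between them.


ground = 1.3 cm * 10000 / 100 = 130.0 m

130.0 m


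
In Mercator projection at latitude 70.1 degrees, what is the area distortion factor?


area_distortion = 1/cos^2(70.1) = 8.631

8.631


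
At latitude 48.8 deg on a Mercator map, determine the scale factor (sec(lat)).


SF = 1 / cos(48.8) = 1 / 0.658689 = 1.518

1.518


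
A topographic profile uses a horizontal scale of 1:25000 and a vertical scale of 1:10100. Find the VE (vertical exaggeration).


VE = horizontal_scale / vertical_scale = 25000 / 10100 ≈ 2.5

2.5x


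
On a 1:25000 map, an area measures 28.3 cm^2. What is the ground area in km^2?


ground_area = 28.3 * (25000/100)^2 = 1768750.0 m^2 = 1.76875 km^2 ≈ 1.769 km^2

1.769 km^2


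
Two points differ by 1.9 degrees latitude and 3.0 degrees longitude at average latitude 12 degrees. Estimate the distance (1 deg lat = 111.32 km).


dlat_km = 1.9 * 111.32 = 211.508
dlon_km = 3.0 * 111.32 * cos(12) ≈ 326.662
dist = sqrt(211.508^2 + 326.662^2) ≈ 389.2 km

389.2 km


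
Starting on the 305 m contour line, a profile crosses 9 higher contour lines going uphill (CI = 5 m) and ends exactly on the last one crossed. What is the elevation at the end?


elevation = 305 + 9 * 5 = 350 m

350 m


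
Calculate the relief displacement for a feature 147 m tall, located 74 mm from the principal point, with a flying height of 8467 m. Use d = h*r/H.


d = h * r / H = 147 * 74 / 8467 = 1.28 mm

1.28 mm


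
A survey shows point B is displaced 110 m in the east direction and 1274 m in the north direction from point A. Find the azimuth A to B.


az = atan2(110, 1274) = 4.9 deg
adjusted to 0-360: 4.9 degrees

4.9 degrees


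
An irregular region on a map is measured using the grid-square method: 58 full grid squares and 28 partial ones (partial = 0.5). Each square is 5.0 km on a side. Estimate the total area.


effective squares = 58 + 28 * 0.5 = 72.0
area = 72.0 * 25.0 = 1800.0 km^2

1800.0 km^2


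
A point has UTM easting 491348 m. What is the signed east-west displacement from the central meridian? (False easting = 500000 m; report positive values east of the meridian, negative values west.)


displacement = 491348 - 500000 = -8652 m

-8652 m


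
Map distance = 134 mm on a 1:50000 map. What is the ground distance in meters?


ground = 134 mm * 50000 / 1000 = 6700.0 m

6700.0 m


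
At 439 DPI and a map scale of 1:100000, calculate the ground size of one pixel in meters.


pixel_cm = 2.54 / 439 ≈ 0.005786 cm
ground = pixel_cm * 100000 / 100 = 2.54 * 100000 / (439 * 100) = 254000 / 43900 ≈ 5.79 m

5.79 m


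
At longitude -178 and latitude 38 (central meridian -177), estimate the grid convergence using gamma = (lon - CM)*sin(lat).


gamma = (-178 - -177) * sin(38) = -1 * 0.615661 = -0.616 degrees

-0.616 degrees


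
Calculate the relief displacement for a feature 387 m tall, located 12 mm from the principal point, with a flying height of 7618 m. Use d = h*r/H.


d = h * r / H = 387 * 12 / 7618 = 0.61 mm

0.61 mm


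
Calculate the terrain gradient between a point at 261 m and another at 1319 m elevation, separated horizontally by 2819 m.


gradient = (1319 - 261) / 2819 = 1058 / 2819 = 0.3753

0.3753


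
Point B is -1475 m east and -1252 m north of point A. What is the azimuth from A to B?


az = atan2(-1475, -1252) = -130.3 deg
adjusted to 0-360: 229.7 degrees

229.7 degrees


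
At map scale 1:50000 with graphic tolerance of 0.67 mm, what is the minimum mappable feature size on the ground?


ground = 0.67 mm * 50000 / 1000 = 33.5 m

33.5 m


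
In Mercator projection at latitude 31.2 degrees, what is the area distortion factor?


area_distortion = 1/cos^2(31.2) = 1.367

1.367


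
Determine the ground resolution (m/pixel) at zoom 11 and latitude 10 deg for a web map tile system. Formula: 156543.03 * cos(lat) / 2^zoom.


res = 156543.03 * cos(10) / 2^11 = 156543.03 * 0.98480775 / 2048 = 75.28 m/pixel

75.28 m/pixel


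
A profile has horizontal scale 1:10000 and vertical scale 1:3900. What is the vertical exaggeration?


VE = horizontal_scale / vertical_scale = 10000 / 3900 ≈ 2.6

2.6x


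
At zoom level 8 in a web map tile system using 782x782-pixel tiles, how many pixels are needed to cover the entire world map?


tiles per axis = 2^8 = 256
total tiles = 256^2 = 65536
pixels per axis = 256 * 782 = 200192
total pixels = 200192^2 = 40076836864

40076836864 pixels
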